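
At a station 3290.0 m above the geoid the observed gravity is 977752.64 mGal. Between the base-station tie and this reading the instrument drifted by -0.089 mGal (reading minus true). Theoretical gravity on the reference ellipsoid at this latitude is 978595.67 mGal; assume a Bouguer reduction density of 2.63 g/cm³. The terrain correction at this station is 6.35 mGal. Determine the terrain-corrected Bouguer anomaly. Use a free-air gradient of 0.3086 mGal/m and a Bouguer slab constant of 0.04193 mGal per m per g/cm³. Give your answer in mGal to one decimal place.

-184.1

Drift-corrected reading = 977752.64 − (-0.089) = 977752.729 mGal
Free-air correction = 0.3086 × 3290.0 = 1015.29 mGal
Free-air anomaly = 977752.729 − 978595.67 + (1015.29) = 172.349 mGal
Bouguer slab correction = 0.04193 × 2.63 × 3290.0 = 362.81 mGal
Simple Bouguer anomaly = 172.349 − (362.81) = -190.461 mGal
Complete Bouguer anomaly = -190.461 + 6.35 = -184.111 mGal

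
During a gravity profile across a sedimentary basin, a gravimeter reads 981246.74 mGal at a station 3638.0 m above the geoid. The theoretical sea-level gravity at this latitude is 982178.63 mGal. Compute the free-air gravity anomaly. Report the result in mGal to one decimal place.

Free-air correction = 0.3086 × 3638.0 = 1122.69 mGal
Free-air anomaly = 981246.74 − 982178.63 + (1122.69) = 190.80 mGal

190.8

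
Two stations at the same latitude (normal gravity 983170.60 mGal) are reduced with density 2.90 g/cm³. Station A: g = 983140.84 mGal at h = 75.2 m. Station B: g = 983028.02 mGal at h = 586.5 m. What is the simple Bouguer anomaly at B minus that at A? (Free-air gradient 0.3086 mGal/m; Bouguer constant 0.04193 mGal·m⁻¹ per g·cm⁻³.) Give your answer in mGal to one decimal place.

Δg_SB(A) = 983140.84 − 983170.60 + 0.3086×75.2 − 0.04193×2.90×75.2 = -15.70 mGal
Δg_SB(B) = 983028.02 − 983170.60 + 0.3086×586.5 − 0.04193×2.90×586.5 = -32.90 mGal
Difference = -32.90 − (-15.70) = -17.20 mGal

-17.2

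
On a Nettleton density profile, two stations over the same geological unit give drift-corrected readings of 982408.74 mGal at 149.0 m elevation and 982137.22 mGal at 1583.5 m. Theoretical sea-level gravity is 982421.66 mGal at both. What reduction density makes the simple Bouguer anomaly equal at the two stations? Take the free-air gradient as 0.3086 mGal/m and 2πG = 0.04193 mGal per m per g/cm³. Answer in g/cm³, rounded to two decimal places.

2.85

Δg_obs = 982137.22 − 982408.74 = -271.52 mGal over Δh = 1583.5 − 149.0 = 1434.5 m
Equal Bouguer anomalies ⇒ Δg_obs + (0.3086 − 0.04193ρ)·Δh = 0
0.3086 − 0.04193ρ = −Δg_obs/Δh = 0.18928
ρ = (0.3086 − 0.18928) / 0.04193 = 2.85 g/cm³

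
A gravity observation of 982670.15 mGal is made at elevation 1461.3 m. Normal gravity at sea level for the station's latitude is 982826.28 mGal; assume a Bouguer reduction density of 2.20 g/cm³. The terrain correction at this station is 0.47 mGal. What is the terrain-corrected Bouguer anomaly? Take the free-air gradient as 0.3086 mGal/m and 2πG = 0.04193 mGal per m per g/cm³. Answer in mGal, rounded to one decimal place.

160.5

Free-air correction = 0.3086 × 1461.3 = 450.96 mGal
Free-air anomaly = 982670.15 − 982826.28 + (450.96) = 294.83 mGal
Bouguer slab correction = 0.04193 × 2.20 × 1461.3 = 134.80 mGal
Simple Bouguer anomaly = 294.83 − (134.80) = 160.03 mGal
Complete Bouguer anomaly = 160.03 + 0.47 = 160.50 mGal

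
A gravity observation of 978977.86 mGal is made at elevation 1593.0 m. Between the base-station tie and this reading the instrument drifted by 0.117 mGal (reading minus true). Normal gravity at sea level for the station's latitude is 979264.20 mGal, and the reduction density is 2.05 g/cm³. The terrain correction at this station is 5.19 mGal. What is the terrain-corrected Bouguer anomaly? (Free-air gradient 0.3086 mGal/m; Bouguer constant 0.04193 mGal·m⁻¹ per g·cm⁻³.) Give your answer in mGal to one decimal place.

73.4

Drift-corrected reading = 978977.86 − (0.117) = 978977.743 mGal
Free-air correction = 0.3086 × 1593.0 = 491.60 mGal
Free-air anomaly = 978977.743 − 979264.20 + (491.60) = 205.143 mGal
Bouguer slab correction = 0.04193 × 2.05 × 1593.0 = 136.93 mGal
Simple Bouguer anomaly = 205.143 − (136.93) = 68.213 mGal
Complete Bouguer anomaly = 68.213 + 5.19 = 73.403 mGal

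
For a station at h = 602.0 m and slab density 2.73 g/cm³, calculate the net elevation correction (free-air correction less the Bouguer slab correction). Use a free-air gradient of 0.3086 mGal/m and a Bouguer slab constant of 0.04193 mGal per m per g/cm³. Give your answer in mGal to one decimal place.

Combined gradient = 0.3086 − 0.04193 × 2.73 = 0.1941311 mGal/m
Combined elevation correction = 0.1941311 × 602.0 = 116.9 mGal

116.9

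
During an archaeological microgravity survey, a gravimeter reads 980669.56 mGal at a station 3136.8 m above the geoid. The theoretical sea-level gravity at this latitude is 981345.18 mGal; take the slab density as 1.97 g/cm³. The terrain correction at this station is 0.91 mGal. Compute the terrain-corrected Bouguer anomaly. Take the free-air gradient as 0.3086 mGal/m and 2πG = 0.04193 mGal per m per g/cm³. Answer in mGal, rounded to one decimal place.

Free-air correction = 0.3086 × 3136.8 = 968.02 mGal
Free-air anomaly = 980669.56 − 981345.18 + (968.02) = 292.40 mGal
Bouguer slab correction = 0.04193 × 1.97 × 3136.8 = 259.11 mGal
Simple Bouguer anomaly = 292.40 − (259.11) = 33.29 mGal
Complete Bouguer anomaly = 33.29 + 0.91 = 34.20 mGal

34.2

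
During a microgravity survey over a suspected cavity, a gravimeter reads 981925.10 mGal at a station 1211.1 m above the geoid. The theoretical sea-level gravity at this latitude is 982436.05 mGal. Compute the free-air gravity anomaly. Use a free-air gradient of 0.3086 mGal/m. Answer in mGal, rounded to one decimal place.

-137.2

Free-air correction = 0.3086 × 1211.1 = 373.75 mGal
Free-air anomaly = 981925.10 − 982436.05 + (373.75) = -137.20 mGal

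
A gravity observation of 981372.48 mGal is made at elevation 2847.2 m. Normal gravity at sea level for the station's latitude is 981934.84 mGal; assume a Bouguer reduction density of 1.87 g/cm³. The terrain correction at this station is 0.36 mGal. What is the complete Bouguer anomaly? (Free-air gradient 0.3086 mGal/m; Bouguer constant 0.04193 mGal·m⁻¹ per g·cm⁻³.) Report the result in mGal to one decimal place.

Free-air correction = 0.3086 × 2847.2 = 878.65 mGal
Free-air anomaly = 981372.48 − 981934.84 + (878.65) = 316.29 mGal
Bouguer slab correction = 0.04193 × 1.87 × 2847.2 = 223.25 mGal
Simple Bouguer anomaly = 316.29 − (223.25) = 93.04 mGal
Complete Bouguer anomaly = 93.04 + 0.36 = 93.40 mGal

93.4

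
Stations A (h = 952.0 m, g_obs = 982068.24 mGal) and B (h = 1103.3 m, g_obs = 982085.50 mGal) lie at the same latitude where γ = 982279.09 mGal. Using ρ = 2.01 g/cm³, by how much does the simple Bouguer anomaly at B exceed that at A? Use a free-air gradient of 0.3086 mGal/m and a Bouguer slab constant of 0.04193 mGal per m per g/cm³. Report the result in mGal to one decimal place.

Δg_SB(A) = 982068.24 − 982279.09 + 0.3086×952.0 − 0.04193×2.01×952.0 = 2.70 mGal
Δg_SB(B) = 982085.50 − 982279.09 + 0.3086×1103.3 − 0.04193×2.01×1103.3 = 53.90 mGal
Difference = 53.90 − (2.70) = 51.20 mGal

51.2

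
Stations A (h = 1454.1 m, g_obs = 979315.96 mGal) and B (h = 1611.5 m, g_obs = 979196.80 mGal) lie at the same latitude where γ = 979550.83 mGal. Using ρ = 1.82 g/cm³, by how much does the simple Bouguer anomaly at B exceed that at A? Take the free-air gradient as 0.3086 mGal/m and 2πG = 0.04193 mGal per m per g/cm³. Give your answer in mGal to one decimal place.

-82.6

Δg_SB(A) = 979315.96 − 979550.83 + 0.3086×1454.1 − 0.04193×1.82×1454.1 = 102.90 mGal
Δg_SB(B) = 979196.80 − 979550.83 + 0.3086×1611.5 − 0.04193×1.82×1611.5 = 20.30 mGal
Difference = 20.30 − (102.90) = -82.60 mGal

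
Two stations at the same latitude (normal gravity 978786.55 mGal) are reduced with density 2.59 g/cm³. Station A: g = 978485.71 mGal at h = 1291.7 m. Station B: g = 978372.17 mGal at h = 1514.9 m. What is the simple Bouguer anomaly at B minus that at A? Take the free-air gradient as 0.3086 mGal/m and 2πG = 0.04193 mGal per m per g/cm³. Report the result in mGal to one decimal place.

-68.9

Δg_SB(A) = 978485.71 − 978786.55 + 0.3086×1291.7 − 0.04193×2.59×1291.7 = -42.50 mGal
Δg_SB(B) = 978372.17 − 978786.55 + 0.3086×1514.9 − 0.04193×2.59×1514.9 = -111.40 mGal
Difference = -111.40 − (-42.50) = -68.90 mGal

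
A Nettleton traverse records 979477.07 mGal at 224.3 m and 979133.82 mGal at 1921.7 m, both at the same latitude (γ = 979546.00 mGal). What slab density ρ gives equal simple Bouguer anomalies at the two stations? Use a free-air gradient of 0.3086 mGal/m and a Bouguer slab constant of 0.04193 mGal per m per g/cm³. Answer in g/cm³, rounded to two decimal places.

Δg_obs = 979133.82 − 979477.07 = -343.25 mGal over Δh = 1921.7 − 224.3 = 1697.4 m
Equal Bouguer anomalies ⇒ Δg_obs + (0.3086 − 0.04193ρ)·Δh = 0
0.3086 − 0.04193ρ = −Δg_obs/Δh = 0.20222
ρ = (0.3086 − 0.20222) / 0.04193 = 2.54 g/cm³

2.54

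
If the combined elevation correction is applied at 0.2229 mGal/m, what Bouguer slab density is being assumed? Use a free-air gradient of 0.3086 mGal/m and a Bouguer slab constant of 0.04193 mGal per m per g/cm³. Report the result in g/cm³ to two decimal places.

0.2229 = 0.3086 − 0.04193 × ρ
ρ = (0.3086 − 0.2229) / 0.04193 = 2.04 g/cm³

2.04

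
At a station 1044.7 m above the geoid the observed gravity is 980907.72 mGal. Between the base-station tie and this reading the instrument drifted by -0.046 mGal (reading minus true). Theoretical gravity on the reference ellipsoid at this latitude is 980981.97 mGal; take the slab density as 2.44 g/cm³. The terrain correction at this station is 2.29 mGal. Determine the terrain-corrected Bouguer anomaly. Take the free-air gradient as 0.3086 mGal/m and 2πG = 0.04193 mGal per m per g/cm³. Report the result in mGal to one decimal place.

Drift-corrected reading = 980907.72 − (-0.046) = 980907.766 mGal
Free-air correction = 0.3086 × 1044.7 = 322.39 mGal
Free-air anomaly = 980907.766 − 980981.97 + (322.39) = 248.186 mGal
Bouguer slab correction = 0.04193 × 2.44 × 1044.7 = 106.88 mGal
Simple Bouguer anomaly = 248.186 − (106.88) = 141.306 mGal
Complete Bouguer anomaly = 141.306 + 2.29 = 143.596 mGal

143.6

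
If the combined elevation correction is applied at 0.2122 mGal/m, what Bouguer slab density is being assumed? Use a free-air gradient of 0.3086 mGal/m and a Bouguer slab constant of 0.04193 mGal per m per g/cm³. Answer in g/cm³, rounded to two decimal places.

2.30

0.2122 = 0.3086 − 0.04193 × ρ
ρ = (0.3086 − 0.2122) / 0.04193 = 2.30 g/cm³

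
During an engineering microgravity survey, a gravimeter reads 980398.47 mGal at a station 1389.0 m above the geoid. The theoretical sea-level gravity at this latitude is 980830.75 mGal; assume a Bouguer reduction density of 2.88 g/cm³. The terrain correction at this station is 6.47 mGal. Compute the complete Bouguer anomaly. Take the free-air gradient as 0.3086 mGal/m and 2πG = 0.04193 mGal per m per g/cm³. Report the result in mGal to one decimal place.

-164.9

Free-air correction = 0.3086 × 1389.0 = 428.65 mGal
Free-air anomaly = 980398.47 − 980830.75 + (428.65) = -3.63 mGal
Bouguer slab correction = 0.04193 × 2.88 × 1389.0 = 167.73 mGal
Simple Bouguer anomaly = -3.63 − (167.73) = -171.36 mGal
Complete Bouguer anomaly = -171.36 + 6.47 = -164.89 mGal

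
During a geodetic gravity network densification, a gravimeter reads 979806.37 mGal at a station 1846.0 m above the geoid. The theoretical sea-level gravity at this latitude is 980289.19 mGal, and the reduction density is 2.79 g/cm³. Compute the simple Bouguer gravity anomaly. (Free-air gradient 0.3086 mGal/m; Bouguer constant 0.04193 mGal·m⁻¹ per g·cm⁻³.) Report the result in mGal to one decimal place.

-129.1

Free-air correction = 0.3086 × 1846.0 = 569.68 mGal
Free-air anomaly = 979806.37 − 980289.19 + (569.68) = 86.86 mGal
Bouguer slab correction = 0.04193 × 2.79 × 1846.0 = 215.95 mGal
Simple Bouguer anomaly = 86.86 − (215.95) = -129.09 mGal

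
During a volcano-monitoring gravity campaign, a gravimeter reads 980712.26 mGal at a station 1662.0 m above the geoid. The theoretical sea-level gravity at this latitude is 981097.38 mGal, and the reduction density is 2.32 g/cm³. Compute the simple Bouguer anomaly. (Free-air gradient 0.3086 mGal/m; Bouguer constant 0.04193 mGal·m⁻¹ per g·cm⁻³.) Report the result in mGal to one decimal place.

Free-air correction = 0.3086 × 1662.0 = 512.89 mGal
Free-air anomaly = 980712.26 − 981097.38 + (512.89) = 127.77 mGal
Bouguer slab correction = 0.04193 × 2.32 × 1662.0 = 161.68 mGal
Simple Bouguer anomaly = 127.77 − (161.68) = -33.91 mGal

-33.9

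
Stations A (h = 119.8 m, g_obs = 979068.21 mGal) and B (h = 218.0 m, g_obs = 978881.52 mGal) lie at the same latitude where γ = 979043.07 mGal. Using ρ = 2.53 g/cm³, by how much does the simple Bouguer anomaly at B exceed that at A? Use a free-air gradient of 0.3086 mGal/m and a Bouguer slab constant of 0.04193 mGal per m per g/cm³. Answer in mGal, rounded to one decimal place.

-166.8

Δg_SB(A) = 979068.21 − 979043.07 + 0.3086×119.8 − 0.04193×2.53×119.8 = 49.40 mGal
Δg_SB(B) = 978881.52 − 979043.07 + 0.3086×218.0 − 0.04193×2.53×218.0 = -117.40 mGal
Difference = -117.40 − (49.40) = -166.80 mGal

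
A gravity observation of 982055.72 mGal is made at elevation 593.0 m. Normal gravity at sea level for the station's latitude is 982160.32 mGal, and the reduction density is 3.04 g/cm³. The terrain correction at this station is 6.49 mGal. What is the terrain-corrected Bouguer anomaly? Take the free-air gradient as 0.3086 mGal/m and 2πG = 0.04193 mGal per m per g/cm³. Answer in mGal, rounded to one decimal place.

9.3

Free-air correction = 0.3086 × 593.0 = 183.00 mGal
Free-air anomaly = 982055.72 − 982160.32 + (183.00) = 78.40 mGal
Bouguer slab correction = 0.04193 × 3.04 × 593.0 = 75.59 mGal
Simple Bouguer anomaly = 78.40 − (75.59) = 2.81 mGal
Complete Bouguer anomaly = 2.81 + 6.49 = 9.30 mGal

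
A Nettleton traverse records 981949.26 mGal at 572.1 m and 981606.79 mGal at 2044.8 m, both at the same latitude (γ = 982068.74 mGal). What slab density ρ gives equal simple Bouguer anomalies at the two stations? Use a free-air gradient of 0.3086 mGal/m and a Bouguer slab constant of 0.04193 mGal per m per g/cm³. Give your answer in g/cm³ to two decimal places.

Δg_obs = 981606.79 − 981949.26 = -342.47 mGal over Δh = 2044.8 − 572.1 = 1472.7 m
Equal Bouguer anomalies ⇒ Δg_obs + (0.3086 − 0.04193ρ)·Δh = 0
0.3086 − 0.04193ρ = −Δg_obs/Δh = 0.23255
ρ = (0.3086 − 0.23255) / 0.04193 = 1.81 g/cm³

1.81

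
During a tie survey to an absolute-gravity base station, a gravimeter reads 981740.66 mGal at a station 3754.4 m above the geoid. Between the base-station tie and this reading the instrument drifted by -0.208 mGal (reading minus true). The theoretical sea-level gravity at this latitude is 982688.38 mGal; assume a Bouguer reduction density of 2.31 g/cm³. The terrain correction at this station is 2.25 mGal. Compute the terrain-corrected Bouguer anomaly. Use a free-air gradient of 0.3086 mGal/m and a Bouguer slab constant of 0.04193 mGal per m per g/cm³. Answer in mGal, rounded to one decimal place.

Drift-corrected reading = 981740.66 − (-0.208) = 981740.868 mGal
Free-air correction = 0.3086 × 3754.4 = 1158.61 mGal
Free-air anomaly = 981740.868 − 982688.38 + (1158.61) = 211.098 mGal
Bouguer slab correction = 0.04193 × 2.31 × 3754.4 = 363.64 mGal
Simple Bouguer anomaly = 211.098 − (363.64) = -152.542 mGal
Complete Bouguer anomaly = -152.542 + 2.25 = -150.292 mGal

-150.3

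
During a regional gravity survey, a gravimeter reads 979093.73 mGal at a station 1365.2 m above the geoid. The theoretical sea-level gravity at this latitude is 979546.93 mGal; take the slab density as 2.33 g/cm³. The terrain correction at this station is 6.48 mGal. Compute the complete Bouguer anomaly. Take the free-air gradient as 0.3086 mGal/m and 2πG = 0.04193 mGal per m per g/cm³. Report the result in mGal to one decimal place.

Free-air correction = 0.3086 × 1365.2 = 421.30 mGal
Free-air anomaly = 979093.73 − 979546.93 + (421.30) = -31.90 mGal
Bouguer slab correction = 0.04193 × 2.33 × 1365.2 = 133.38 mGal
Simple Bouguer anomaly = -31.90 − (133.38) = -165.28 mGal
Complete Bouguer anomaly = -165.28 + 6.48 = -158.80 mGal

-158.8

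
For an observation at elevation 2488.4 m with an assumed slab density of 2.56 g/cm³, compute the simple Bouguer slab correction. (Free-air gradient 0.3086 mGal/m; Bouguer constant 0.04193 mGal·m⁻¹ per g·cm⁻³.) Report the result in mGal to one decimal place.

Bouguer slab correction = 0.04193 × 2.56 × 2488.4 = 267.1 mGal

267.1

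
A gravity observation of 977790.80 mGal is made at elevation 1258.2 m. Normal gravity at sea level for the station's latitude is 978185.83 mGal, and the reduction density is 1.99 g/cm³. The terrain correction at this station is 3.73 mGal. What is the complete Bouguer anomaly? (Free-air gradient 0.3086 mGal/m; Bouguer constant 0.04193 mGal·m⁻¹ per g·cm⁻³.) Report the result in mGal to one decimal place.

-108.0

Free-air correction = 0.3086 × 1258.2 = 388.28 mGal
Free-air anomaly = 977790.80 − 978185.83 + (388.28) = -6.75 mGal
Bouguer slab correction = 0.04193 × 1.99 × 1258.2 = 104.99 mGal
Simple Bouguer anomaly = -6.75 − (104.99) = -111.74 mGal
Complete Bouguer anomaly = -111.74 + 3.73 = -108.01 mGal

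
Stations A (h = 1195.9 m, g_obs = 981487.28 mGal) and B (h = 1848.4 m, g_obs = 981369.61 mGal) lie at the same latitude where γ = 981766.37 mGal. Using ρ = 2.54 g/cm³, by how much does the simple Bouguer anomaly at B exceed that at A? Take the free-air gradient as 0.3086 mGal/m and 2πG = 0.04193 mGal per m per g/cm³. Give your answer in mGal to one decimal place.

14.2

Δg_SB(A) = 981487.28 − 981766.37 + 0.3086×1195.9 − 0.04193×2.54×1195.9 = -37.40 mGal
Δg_SB(B) = 981369.61 − 981766.37 + 0.3086×1848.4 − 0.04193×2.54×1848.4 = -23.20 mGal
Difference = -23.20 − (-37.40) = 14.20 mGal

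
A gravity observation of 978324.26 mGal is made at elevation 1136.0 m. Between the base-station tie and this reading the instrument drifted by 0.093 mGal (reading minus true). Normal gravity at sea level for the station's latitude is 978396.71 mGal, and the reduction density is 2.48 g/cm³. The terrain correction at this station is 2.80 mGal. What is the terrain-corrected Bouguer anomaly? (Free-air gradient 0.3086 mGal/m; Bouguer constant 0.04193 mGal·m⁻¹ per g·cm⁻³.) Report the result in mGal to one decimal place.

Drift-corrected reading = 978324.26 − (0.093) = 978324.167 mGal
Free-air correction = 0.3086 × 1136.0 = 350.57 mGal
Free-air anomaly = 978324.167 − 978396.71 + (350.57) = 278.027 mGal
Bouguer slab correction = 0.04193 × 2.48 × 1136.0 = 118.13 mGal
Simple Bouguer anomaly = 278.027 − (118.13) = 159.897 mGal
Complete Bouguer anomaly = 159.897 + 2.80 = 162.697 mGal

162.7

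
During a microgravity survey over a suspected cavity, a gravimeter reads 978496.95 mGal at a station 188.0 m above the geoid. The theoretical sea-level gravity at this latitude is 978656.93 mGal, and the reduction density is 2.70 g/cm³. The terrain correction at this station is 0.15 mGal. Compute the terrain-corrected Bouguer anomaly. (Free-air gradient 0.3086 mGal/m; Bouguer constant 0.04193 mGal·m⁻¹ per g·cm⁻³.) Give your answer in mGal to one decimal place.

Free-air correction = 0.3086 × 188.0 = 58.02 mGal
Free-air anomaly = 978496.95 − 978656.93 + (58.02) = -101.96 mGal
Bouguer slab correction = 0.04193 × 2.70 × 188.0 = 21.28 mGal
Simple Bouguer anomaly = -101.96 − (21.28) = -123.24 mGal
Complete Bouguer anomaly = -123.24 + 0.15 = -123.09 mGal

-123.1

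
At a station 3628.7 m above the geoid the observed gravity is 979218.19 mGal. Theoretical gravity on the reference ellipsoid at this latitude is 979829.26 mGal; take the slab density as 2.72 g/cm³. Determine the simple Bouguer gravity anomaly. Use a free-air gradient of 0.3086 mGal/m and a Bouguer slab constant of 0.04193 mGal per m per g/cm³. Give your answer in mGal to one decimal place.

Free-air correction = 0.3086 × 3628.7 = 1119.82 mGal
Free-air anomaly = 979218.19 − 979829.26 + (1119.82) = 508.75 mGal
Bouguer slab correction = 0.04193 × 2.72 × 3628.7 = 413.85 mGal
Simple Bouguer anomaly = 508.75 − (413.85) = 94.90 mGal

94.9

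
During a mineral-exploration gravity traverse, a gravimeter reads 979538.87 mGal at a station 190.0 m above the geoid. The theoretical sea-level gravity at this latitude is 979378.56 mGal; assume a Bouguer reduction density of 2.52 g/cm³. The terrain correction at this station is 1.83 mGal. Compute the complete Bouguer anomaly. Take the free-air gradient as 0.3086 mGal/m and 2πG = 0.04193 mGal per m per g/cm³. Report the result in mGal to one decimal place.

Free-air correction = 0.3086 × 190.0 = 58.63 mGal
Free-air anomaly = 979538.87 − 979378.56 + (58.63) = 218.94 mGal
Bouguer slab correction = 0.04193 × 2.52 × 190.0 = 20.08 mGal
Simple Bouguer anomaly = 218.94 − (20.08) = 198.86 mGal
Complete Bouguer anomaly = 198.86 + 1.83 = 200.69 mGal

200.7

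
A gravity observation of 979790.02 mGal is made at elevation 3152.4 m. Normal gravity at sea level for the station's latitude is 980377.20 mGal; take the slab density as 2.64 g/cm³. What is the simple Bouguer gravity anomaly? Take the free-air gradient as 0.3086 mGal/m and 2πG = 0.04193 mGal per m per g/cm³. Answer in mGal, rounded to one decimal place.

36.7

Free-air correction = 0.3086 × 3152.4 = 972.83 mGal
Free-air anomaly = 979790.02 − 980377.20 + (972.83) = 385.65 mGal
Bouguer slab correction = 0.04193 × 2.64 × 3152.4 = 348.96 mGal
Simple Bouguer anomaly = 385.65 − (348.96) = 36.69 mGal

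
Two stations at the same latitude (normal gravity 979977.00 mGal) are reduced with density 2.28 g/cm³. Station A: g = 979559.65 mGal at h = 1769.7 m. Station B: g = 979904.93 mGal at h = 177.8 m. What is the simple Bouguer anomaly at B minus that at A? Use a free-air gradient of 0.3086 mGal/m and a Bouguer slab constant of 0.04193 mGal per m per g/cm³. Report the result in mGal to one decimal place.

Δg_SB(A) = 979559.65 − 979977.00 + 0.3086×1769.7 − 0.04193×2.28×1769.7 = -40.40 mGal
Δg_SB(B) = 979904.93 − 979977.00 + 0.3086×177.8 − 0.04193×2.28×177.8 = -34.20 mGal
Difference = -34.20 − (-40.40) = 6.20 mGal

6.2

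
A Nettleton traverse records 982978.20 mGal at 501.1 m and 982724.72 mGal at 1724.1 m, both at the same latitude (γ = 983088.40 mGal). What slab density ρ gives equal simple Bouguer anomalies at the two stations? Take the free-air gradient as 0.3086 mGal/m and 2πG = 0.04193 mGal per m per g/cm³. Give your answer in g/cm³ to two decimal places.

2.42

Δg_obs = 982724.72 − 982978.20 = -253.48 mGal over Δh = 1724.1 − 501.1 = 1223.0 m
Equal Bouguer anomalies ⇒ Δg_obs + (0.3086 − 0.04193ρ)·Δh = 0
0.3086 − 0.04193ρ = −Δg_obs/Δh = 0.20726
ρ = (0.3086 − 0.20726) / 0.04193 = 2.42 g/cm³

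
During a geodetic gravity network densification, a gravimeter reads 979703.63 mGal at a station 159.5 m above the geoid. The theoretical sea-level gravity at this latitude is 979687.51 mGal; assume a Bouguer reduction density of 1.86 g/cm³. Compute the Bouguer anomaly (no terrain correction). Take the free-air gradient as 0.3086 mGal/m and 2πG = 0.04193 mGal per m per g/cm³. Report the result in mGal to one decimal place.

52.9

Free-air correction = 0.3086 × 159.5 = 49.22 mGal
Free-air anomaly = 979703.63 − 979687.51 + (49.22) = 65.34 mGal
Bouguer slab correction = 0.04193 × 1.86 × 159.5 = 12.44 mGal
Simple Bouguer anomaly = 65.34 − (12.44) = 52.90 mGal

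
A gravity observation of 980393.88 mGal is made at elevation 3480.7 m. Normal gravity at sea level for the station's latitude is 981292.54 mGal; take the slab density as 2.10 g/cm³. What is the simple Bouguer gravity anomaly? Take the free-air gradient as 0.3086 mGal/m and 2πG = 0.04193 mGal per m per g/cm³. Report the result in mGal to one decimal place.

Free-air correction = 0.3086 × 3480.7 = 1074.14 mGal
Free-air anomaly = 980393.88 − 981292.54 + (1074.14) = 175.48 mGal
Bouguer slab correction = 0.04193 × 2.10 × 3480.7 = 306.49 mGal
Simple Bouguer anomaly = 175.48 − (306.49) = -131.01 mGal

-131.0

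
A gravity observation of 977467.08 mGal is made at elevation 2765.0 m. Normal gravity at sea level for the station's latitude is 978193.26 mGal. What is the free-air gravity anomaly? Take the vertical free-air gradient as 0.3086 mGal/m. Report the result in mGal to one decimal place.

127.1

Free-air correction = 0.3086 × 2765.0 = 853.28 mGal
Free-air anomaly = 977467.08 − 978193.26 + (853.28) = 127.10 mGal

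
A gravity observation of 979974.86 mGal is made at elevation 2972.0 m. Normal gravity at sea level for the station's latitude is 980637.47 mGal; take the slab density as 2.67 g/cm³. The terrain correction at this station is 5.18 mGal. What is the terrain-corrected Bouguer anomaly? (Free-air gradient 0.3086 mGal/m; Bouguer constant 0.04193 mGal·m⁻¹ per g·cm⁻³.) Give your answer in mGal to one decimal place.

Free-air correction = 0.3086 × 2972.0 = 917.16 mGal
Free-air anomaly = 979974.86 − 980637.47 + (917.16) = 254.55 mGal
Bouguer slab correction = 0.04193 × 2.67 × 2972.0 = 332.72 mGal
Simple Bouguer anomaly = 254.55 − (332.72) = -78.17 mGal
Complete Bouguer anomaly = -78.17 + 5.18 = -72.99 mGal

-73.0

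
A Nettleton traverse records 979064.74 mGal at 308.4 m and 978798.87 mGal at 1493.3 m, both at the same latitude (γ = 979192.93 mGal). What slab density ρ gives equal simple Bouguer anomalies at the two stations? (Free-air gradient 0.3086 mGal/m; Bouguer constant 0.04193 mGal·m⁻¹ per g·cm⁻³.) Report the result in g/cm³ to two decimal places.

Δg_obs = 978798.87 − 979064.74 = -265.87 mGal over Δh = 1493.3 − 308.4 = 1184.9 m
Equal Bouguer anomalies ⇒ Δg_obs + (0.3086 − 0.04193ρ)·Δh = 0
0.3086 − 0.04193ρ = −Δg_obs/Δh = 0.22438
ρ = (0.3086 − 0.22438) / 0.04193 = 2.01 g/cm³

2.01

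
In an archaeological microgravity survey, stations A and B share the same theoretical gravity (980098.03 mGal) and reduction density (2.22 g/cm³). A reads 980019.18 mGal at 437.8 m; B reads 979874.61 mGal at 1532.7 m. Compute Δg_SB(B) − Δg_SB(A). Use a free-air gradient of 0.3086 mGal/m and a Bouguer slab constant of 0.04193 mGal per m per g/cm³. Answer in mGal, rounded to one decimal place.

Δg_SB(A) = 980019.18 − 980098.03 + 0.3086×437.8 − 0.04193×2.22×437.8 = 15.50 mGal
Δg_SB(B) = 979874.61 − 980098.03 + 0.3086×1532.7 − 0.04193×2.22×1532.7 = 106.90 mGal
Difference = 106.90 − (15.50) = 91.40 mGal

91.4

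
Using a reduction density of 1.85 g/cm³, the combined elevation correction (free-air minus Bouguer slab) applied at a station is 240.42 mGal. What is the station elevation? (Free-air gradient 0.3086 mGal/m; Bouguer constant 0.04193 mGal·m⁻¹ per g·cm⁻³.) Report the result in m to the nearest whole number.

Combined gradient = 0.3086 − 0.04193 × 1.85 = 0.2310295 mGal/m
h = 240.42 / 0.2310295 = 1040.65 m

1041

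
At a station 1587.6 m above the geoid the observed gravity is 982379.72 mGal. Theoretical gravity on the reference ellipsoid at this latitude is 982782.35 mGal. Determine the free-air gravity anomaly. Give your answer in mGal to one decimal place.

87.3

Free-air correction = 0.3086 × 1587.6 = 489.93 mGal
Free-air anomaly = 982379.72 − 982782.35 + (489.93) = 87.30 mGal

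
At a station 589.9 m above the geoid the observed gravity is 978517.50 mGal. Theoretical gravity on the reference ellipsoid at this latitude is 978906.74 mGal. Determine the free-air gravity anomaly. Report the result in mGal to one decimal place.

Free-air correction = 0.3086 × 589.9 = 182.04 mGal
Free-air anomaly = 978517.50 − 978906.74 + (182.04) = -207.20 mGal

-207.2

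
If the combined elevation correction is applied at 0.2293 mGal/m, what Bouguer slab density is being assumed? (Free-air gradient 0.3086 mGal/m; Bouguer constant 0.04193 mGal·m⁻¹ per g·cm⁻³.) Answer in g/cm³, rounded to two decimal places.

1.89

0.2293 = 0.3086 − 0.04193 × ρ
ρ = (0.3086 − 0.2293) / 0.04193 = 1.89 g/cm³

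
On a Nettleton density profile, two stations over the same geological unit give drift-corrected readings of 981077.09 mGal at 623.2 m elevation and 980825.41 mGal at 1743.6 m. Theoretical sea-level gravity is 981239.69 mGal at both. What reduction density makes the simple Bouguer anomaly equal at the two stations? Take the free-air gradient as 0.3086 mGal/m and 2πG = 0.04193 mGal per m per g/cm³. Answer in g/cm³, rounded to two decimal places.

2.00

Δg_obs = 980825.41 − 981077.09 = -251.68 mGal over Δh = 1743.6 − 623.2 = 1120.4 m
Equal Bouguer anomalies ⇒ Δg_obs + (0.3086 − 0.04193ρ)·Δh = 0
0.3086 − 0.04193ρ = −Δg_obs/Δh = 0.22463
ρ = (0.3086 − 0.22463) / 0.04193 = 2.00 g/cm³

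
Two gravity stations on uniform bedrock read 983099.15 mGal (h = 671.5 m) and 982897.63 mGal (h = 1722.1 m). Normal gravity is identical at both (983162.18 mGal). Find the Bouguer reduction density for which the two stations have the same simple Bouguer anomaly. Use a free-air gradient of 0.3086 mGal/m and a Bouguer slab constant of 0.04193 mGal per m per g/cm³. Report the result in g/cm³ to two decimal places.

Δg_obs = 982897.63 − 983099.15 = -201.52 mGal over Δh = 1722.1 − 671.5 = 1050.6 m
Equal Bouguer anomalies ⇒ Δg_obs + (0.3086 − 0.04193ρ)·Δh = 0
0.3086 − 0.04193ρ = −Δg_obs/Δh = 0.19181
ρ = (0.3086 − 0.19181) / 0.04193 = 2.79 g/cm³

2.79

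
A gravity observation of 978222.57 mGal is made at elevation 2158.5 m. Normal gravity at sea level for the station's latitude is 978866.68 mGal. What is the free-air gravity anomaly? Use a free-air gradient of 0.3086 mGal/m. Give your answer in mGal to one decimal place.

22.0

Free-air correction = 0.3086 × 2158.5 = 666.11 mGal
Free-air anomaly = 978222.57 − 978866.68 + (666.11) = 22.00 mGal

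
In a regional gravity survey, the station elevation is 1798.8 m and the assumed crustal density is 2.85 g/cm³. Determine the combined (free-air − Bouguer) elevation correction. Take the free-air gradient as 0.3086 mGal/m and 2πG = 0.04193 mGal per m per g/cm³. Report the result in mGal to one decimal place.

340.2

Combined gradient = 0.3086 − 0.04193 × 2.85 = 0.1890995 mGal/m
Combined elevation correction = 0.1890995 × 1798.8 = 340.2 mGal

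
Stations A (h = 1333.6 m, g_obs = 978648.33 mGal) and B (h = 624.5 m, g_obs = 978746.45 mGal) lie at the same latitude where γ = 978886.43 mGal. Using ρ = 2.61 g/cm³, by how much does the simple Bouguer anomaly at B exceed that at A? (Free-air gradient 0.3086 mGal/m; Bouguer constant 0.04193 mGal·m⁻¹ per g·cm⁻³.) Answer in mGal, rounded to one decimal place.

Δg_SB(A) = 978648.33 − 978886.43 + 0.3086×1333.6 − 0.04193×2.61×1333.6 = 27.50 mGal
Δg_SB(B) = 978746.45 − 978886.43 + 0.3086×624.5 − 0.04193×2.61×624.5 = -15.60 mGal
Difference = -15.60 − (27.50) = -43.10 mGal

-43.1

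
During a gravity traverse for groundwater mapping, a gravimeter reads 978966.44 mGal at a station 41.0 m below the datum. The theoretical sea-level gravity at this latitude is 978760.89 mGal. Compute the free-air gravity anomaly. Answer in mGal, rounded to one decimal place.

Free-air correction = 0.3086 × -41.0 = -12.65 mGal
Free-air anomaly = 978966.44 − 978760.89 + (-12.65) = 192.90 mGal

192.9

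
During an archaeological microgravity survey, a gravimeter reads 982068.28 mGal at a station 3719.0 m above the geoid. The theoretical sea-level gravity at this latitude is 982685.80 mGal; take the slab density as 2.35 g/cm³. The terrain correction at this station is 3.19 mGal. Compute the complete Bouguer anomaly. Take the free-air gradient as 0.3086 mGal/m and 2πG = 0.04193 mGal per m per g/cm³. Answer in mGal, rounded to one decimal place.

Free-air correction = 0.3086 × 3719.0 = 1147.68 mGal
Free-air anomaly = 982068.28 − 982685.80 + (1147.68) = 530.16 mGal
Bouguer slab correction = 0.04193 × 2.35 × 3719.0 = 366.45 mGal
Simple Bouguer anomaly = 530.16 − (366.45) = 163.71 mGal
Complete Bouguer anomaly = 163.71 + 3.19 = 166.90 mGal

166.9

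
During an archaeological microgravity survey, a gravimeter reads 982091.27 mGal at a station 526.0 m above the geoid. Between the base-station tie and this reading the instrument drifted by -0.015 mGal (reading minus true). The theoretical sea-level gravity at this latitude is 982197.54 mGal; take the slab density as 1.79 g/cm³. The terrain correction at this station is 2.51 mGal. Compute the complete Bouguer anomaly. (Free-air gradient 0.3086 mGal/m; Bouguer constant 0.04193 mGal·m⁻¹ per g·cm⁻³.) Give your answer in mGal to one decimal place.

19.1

Drift-corrected reading = 982091.27 − (-0.015) = 982091.285 mGal
Free-air correction = 0.3086 × 526.0 = 162.32 mGal
Free-air anomaly = 982091.285 − 982197.54 + (162.32) = 56.065 mGal
Bouguer slab correction = 0.04193 × 1.79 × 526.0 = 39.48 mGal
Simple Bouguer anomaly = 56.065 − (39.48) = 16.585 mGal
Complete Bouguer anomaly = 16.585 + 2.51 = 19.095 mGal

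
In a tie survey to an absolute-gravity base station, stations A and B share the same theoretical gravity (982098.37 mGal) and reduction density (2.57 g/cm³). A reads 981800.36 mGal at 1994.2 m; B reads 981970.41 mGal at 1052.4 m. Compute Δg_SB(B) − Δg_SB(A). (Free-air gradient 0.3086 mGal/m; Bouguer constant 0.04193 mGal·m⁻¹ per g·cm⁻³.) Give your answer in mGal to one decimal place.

-19.1

Δg_SB(A) = 981800.36 − 982098.37 + 0.3086×1994.2 − 0.04193×2.57×1994.2 = 102.50 mGal
Δg_SB(B) = 981970.41 − 982098.37 + 0.3086×1052.4 − 0.04193×2.57×1052.4 = 83.40 mGal
Difference = 83.40 − (102.50) = -19.10 mGal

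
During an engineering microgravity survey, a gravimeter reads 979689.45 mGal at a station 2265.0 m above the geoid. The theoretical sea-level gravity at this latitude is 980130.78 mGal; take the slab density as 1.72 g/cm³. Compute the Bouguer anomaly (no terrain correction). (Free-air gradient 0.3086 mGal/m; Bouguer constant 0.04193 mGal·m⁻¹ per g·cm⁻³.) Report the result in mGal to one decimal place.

Free-air correction = 0.3086 × 2265.0 = 698.98 mGal
Free-air anomaly = 979689.45 − 980130.78 + (698.98) = 257.65 mGal
Bouguer slab correction = 0.04193 × 1.72 × 2265.0 = 163.35 mGal
Simple Bouguer anomaly = 257.65 − (163.35) = 94.30 mGal

94.3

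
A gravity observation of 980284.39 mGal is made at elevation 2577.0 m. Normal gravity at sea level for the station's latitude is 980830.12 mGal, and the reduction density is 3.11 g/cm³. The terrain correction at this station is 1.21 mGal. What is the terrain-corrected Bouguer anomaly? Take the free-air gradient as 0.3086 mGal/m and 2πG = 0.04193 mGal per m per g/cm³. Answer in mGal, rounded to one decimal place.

Free-air correction = 0.3086 × 2577.0 = 795.26 mGal
Free-air anomaly = 980284.39 − 980830.12 + (795.26) = 249.53 mGal
Bouguer slab correction = 0.04193 × 3.11 × 2577.0 = 336.05 mGal
Simple Bouguer anomaly = 249.53 − (336.05) = -86.52 mGal
Complete Bouguer anomaly = -86.52 + 1.21 = -85.31 mGal

-85.3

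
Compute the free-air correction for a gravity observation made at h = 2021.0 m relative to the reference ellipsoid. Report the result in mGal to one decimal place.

Free-air correction = 0.3086 × 2021.0 = 623.7 mGal

623.7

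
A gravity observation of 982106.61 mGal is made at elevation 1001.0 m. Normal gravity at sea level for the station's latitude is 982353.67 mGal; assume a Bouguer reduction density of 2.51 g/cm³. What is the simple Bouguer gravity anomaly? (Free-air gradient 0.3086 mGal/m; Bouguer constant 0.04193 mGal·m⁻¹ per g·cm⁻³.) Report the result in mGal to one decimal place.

Free-air correction = 0.3086 × 1001.0 = 308.91 mGal
Free-air anomaly = 982106.61 − 982353.67 + (308.91) = 61.85 mGal
Bouguer slab correction = 0.04193 × 2.51 × 1001.0 = 105.35 mGal
Simple Bouguer anomaly = 61.85 − (105.35) = -43.50 mGal

-43.5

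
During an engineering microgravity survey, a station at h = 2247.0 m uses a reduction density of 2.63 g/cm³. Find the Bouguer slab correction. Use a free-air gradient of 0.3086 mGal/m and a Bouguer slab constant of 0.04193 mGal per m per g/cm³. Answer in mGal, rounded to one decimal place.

Bouguer slab correction = 0.04193 × 2.63 × 2247.0 = 247.8 mGal

247.8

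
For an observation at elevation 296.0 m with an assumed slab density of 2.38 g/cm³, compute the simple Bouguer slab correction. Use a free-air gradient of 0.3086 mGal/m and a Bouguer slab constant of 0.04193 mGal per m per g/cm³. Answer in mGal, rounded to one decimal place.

29.5

Bouguer slab correction = 0.04193 × 2.38 × 296.0 = 29.5 mGal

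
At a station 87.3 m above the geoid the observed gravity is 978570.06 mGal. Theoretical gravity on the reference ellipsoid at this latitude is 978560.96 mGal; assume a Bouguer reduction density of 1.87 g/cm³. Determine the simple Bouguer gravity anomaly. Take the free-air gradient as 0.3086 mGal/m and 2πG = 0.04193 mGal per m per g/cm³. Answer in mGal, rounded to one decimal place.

Free-air correction = 0.3086 × 87.3 = 26.94 mGal
Free-air anomaly = 978570.06 − 978560.96 + (26.94) = 36.04 mGal
Bouguer slab correction = 0.04193 × 1.87 × 87.3 = 6.85 mGal
Simple Bouguer anomaly = 36.04 − (6.85) = 29.19 mGal

29.2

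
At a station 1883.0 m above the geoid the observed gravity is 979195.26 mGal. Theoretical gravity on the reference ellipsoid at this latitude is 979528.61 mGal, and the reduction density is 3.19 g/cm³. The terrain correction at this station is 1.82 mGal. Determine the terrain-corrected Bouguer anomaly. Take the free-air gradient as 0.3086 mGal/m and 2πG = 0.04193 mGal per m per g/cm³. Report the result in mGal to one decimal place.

-2.3

Free-air correction = 0.3086 × 1883.0 = 581.09 mGal
Free-air anomaly = 979195.26 − 979528.61 + (581.09) = 247.74 mGal
Bouguer slab correction = 0.04193 × 3.19 × 1883.0 = 251.86 mGal
Simple Bouguer anomaly = 247.74 − (251.86) = -4.12 mGal
Complete Bouguer anomaly = -4.12 + 1.82 = -2.30 mGal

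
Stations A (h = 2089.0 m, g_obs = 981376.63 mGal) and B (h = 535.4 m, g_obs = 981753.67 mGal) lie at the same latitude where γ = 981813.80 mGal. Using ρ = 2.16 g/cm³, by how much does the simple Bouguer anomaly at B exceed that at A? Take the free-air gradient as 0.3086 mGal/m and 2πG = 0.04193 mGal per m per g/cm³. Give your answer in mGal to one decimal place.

38.3

Δg_SB(A) = 981376.63 − 981813.80 + 0.3086×2089.0 − 0.04193×2.16×2089.0 = 18.30 mGal
Δg_SB(B) = 981753.67 − 981813.80 + 0.3086×535.4 − 0.04193×2.16×535.4 = 56.60 mGal
Difference = 56.60 − (18.30) = 38.30 mGal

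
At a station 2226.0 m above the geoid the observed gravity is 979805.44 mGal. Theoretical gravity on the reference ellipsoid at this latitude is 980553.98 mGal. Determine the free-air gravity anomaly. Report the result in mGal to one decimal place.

-61.6

Free-air correction = 0.3086 × 2226.0 = 686.94 mGal
Free-air anomaly = 979805.44 − 980553.98 + (686.94) = -61.60 mGal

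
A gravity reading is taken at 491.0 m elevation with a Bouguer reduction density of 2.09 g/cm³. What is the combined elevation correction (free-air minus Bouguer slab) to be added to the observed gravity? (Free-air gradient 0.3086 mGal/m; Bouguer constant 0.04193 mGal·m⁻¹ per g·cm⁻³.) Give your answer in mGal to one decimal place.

108.5

Combined gradient = 0.3086 − 0.04193 × 2.09 = 0.2209663 mGal/m
Combined elevation correction = 0.2209663 × 491.0 = 108.5 mGal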